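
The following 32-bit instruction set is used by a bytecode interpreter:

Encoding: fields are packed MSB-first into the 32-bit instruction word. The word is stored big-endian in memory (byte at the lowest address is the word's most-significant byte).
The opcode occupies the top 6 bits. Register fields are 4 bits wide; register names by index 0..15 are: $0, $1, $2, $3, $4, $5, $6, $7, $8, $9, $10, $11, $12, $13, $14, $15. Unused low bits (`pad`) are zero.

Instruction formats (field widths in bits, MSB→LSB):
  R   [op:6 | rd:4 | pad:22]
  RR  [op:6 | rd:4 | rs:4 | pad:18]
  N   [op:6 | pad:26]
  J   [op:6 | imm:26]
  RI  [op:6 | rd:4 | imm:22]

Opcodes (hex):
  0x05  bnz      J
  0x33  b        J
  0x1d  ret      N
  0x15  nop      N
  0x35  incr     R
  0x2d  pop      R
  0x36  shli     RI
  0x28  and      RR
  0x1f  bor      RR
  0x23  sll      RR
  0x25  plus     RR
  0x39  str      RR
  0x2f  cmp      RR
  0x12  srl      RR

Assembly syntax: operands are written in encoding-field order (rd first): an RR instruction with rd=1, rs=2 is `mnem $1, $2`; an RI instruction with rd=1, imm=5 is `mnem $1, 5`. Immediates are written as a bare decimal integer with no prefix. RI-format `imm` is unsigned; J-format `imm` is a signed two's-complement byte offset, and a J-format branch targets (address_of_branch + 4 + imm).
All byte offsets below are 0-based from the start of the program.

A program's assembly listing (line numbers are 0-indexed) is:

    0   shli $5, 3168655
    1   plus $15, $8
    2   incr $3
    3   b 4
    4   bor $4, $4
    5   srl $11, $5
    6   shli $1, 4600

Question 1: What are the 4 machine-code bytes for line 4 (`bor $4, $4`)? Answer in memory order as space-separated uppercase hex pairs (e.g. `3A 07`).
line 4 (bor): pack op=0x1f:6|rd=4:4|rs=4:4|pad=0:18 = 0x7d100000; big→ 7d 10 00 00

7D 10 00 00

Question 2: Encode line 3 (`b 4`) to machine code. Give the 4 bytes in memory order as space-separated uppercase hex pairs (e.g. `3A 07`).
CC 00 00 04

line 3 (b): pack op=0x33:6|imm=4:26 = 0xcc000004; big→ cc 00 00 04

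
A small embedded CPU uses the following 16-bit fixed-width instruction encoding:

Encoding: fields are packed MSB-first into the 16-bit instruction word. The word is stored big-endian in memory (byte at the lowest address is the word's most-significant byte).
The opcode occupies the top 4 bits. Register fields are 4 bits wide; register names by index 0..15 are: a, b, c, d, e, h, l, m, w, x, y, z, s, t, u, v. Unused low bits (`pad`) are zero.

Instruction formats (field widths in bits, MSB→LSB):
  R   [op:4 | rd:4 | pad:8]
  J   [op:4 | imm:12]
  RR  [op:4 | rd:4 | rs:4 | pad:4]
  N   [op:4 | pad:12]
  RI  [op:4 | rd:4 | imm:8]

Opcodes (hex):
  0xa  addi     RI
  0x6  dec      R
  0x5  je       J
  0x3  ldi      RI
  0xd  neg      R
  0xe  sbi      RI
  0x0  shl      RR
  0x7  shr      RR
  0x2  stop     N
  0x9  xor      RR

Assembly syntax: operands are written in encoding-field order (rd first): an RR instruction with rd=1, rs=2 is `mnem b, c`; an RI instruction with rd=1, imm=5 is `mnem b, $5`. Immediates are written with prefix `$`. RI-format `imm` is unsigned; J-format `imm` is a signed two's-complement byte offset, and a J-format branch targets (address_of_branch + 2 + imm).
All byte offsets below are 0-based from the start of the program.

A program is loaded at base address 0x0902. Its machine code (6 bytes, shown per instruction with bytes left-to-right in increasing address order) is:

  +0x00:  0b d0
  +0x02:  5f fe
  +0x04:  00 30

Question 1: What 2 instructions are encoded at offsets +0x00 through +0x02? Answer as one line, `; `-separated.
shl z, t; je $-2

off 0x00: read 0b d0 as big → 0x0bd0
  top 4b → 0x0 → shl [RR]
  rd: (w>>8)&0xf=0xb → z
  rs: (w>>4)&0xf=0xd → t
off 0x02: read 5f fe as big → 0x5ffe
  top 4b → 0x5 → je [J]
  imm: (w>>0)&0xfff=0xffe (s12→-2) → $-2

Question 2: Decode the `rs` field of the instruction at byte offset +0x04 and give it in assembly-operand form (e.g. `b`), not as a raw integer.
d

+0x04: 00 30 ⇒ word 0x0030 (big)
  opcode bits[15:12]=0x0: shl/RR
  rd@[11:8]=0x0 ⇒ a
  rs@[7:4]=0x3 ⇒ d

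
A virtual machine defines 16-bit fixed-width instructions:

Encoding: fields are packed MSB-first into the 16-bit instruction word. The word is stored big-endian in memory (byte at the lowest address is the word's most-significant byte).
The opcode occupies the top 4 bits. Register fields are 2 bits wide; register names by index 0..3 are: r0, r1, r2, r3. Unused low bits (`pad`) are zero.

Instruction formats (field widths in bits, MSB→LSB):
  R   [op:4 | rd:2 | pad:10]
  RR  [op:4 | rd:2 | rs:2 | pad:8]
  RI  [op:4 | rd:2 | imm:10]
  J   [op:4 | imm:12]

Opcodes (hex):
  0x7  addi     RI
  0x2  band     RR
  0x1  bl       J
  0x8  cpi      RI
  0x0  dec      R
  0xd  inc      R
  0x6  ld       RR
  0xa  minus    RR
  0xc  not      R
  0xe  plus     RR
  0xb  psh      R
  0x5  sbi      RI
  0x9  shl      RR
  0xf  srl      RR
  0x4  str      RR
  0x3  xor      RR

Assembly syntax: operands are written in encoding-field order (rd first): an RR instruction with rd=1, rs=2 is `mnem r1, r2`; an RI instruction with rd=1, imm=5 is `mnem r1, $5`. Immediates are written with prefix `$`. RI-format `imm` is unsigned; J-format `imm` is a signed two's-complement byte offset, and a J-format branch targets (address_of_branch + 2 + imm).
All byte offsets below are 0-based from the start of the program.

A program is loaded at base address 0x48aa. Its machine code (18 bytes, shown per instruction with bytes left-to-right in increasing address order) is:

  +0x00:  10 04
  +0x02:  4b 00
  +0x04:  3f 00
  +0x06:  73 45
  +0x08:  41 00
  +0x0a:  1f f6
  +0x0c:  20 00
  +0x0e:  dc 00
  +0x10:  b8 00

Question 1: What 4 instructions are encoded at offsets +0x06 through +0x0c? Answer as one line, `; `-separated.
addi r0, $837; str r0, r1; bl $-10; band r0, r0

@+06  big-endian(73 45) = 0x7345
  opcode bits[15:12]=0x7: addi/RI
  rd@[11:10]=0x0 ⇒ r0
  imm@[9:0]=0x345 ⇒ $837
@+08  big-endian(41 00) = 0x4100
  opcode bits[15:12]=0x4: str/RR
  rd@[11:10]=0x0 ⇒ r0
  rs@[9:8]=0x1 ⇒ r1
@+0a  big-endian(1f f6) = 0x1ff6
  opcode bits[15:12]=0x1: bl/J
  imm@[11:0]=0xff6 (s12→-10) ⇒ $-10
@+0c  big-endian(20 00) = 0x2000
  opcode bits[15:12]=0x2: band/RR
  rd@[11:10]=0x0 ⇒ r0
  rs@[9:8]=0x0 ⇒ r0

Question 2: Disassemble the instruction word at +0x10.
psh r2

+0x10: b8 00 ⇒ word 0xb800 (big)
  opcode bits[15:12]=0xb: psh/R
  rd: (w>>10)&0x3=0x2 → r2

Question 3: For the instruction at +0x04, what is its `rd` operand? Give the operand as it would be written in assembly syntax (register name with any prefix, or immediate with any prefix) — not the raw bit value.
r3

+0x04: 3f 00 ⇒ word 0x3f00 (big)
  opcode bits[15:12]=0x3: xor/RR
  [11:10] rd=3 = r3
  [9:8] rs=3 = r3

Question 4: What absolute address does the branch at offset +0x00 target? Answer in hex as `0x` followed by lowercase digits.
+0x00: 10 04 ⇒ word 0x1004 (big)
  top 4b → 0x1 → bl [J]
  imm@[11:0]=0x4 ⇒ $4
  target = base 0x48aa + off 0x00 + 2 + imm 4 = 0x48b0

0x48b0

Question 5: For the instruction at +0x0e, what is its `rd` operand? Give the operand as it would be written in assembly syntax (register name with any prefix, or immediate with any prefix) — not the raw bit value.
r3

off 0x0e: read dc 00 as big → 0xdc00
  top 4b → 0xd → inc [R]
  rd: (w>>10)&0x3=0x3 → r3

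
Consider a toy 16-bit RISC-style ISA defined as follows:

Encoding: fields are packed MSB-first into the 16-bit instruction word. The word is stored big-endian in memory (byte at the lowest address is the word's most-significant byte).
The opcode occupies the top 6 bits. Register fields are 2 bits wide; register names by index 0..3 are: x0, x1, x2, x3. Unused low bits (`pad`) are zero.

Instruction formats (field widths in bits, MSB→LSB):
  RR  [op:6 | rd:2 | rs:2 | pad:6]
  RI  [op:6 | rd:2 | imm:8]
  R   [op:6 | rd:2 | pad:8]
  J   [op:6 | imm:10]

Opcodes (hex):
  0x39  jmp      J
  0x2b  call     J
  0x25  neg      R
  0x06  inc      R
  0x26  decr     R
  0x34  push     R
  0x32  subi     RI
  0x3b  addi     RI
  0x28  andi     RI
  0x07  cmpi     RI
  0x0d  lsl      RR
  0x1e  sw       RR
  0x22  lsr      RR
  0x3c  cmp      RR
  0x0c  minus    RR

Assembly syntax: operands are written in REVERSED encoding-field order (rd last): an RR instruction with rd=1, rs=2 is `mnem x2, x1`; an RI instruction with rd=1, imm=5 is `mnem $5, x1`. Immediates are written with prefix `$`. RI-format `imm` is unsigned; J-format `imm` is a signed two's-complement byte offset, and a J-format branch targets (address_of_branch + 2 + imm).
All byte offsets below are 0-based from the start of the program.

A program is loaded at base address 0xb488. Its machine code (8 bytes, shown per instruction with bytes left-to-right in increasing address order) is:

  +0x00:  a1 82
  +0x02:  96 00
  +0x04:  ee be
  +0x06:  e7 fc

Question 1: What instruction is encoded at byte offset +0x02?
neg x2

[02] 96 00 → 0x9600
  top 6b → 0x25 → neg [R]
  rd: (w>>8)&0x3=0x2 → x2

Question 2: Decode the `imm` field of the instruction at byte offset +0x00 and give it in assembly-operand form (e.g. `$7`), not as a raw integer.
$130

[00] a1 82 → 0xa182
  op=0xa182>>10=0x28 ⇒ andi (RI)
  rd@[9:8]=0x1 ⇒ x1
  imm@[7:0]=0x82 ⇒ $130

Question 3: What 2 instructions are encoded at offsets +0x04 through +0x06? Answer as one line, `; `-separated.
addi $190, x2; jmp $-4

[04] ee be → 0xeebe
  top 6b → 0x3b → addi [RI]
  [9:8] rd=2 = x2
  [7:0] imm=190 = $190
[06] e7 fc → 0xe7fc
  top 6b → 0x39 → jmp [J]
  [9:0] imm=1020 (s10→-4) = $-4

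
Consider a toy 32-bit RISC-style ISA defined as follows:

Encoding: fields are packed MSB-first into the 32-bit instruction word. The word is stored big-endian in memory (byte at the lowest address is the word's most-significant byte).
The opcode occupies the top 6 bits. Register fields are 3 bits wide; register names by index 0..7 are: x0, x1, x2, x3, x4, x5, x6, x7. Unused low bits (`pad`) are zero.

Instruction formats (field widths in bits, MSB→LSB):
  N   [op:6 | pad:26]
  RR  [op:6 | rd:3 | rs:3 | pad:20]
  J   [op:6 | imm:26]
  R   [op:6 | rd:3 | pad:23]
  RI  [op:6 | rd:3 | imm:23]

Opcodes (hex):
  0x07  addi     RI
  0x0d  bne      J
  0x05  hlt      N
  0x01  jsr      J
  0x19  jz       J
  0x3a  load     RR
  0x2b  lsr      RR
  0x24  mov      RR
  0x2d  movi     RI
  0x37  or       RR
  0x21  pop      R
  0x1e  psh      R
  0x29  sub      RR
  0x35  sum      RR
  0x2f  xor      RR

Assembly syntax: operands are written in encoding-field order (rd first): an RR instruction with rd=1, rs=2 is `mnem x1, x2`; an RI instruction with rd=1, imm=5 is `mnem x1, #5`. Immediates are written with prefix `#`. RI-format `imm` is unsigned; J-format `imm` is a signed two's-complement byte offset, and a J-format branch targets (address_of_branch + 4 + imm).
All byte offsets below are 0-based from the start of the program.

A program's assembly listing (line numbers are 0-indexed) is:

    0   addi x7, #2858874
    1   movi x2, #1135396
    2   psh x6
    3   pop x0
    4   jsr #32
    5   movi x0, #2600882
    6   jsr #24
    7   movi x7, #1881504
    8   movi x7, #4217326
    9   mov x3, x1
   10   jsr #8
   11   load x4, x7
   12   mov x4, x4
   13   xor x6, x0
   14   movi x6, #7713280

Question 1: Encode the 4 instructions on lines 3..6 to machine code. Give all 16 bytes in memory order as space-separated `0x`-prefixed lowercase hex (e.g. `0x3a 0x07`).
3. pop fields op=0x21:6|rd=0:3|pad=0:23 → word 84000000h → 84 00 00 00
4. jsr fields op=0x1:6|imm=32:26 → word 04000020h → 04 00 00 20
5. movi fields op=0x2d:6|rd=0:3|imm=2600882:23 → word b427afb2h → b4 27 af b2
6. jsr fields op=0x1:6|imm=24:26 → word 04000018h → 04 00 00 18

0x84 0x00 0x00 0x00 0x04 0x00 0x00 0x20 0xb4 0x27 0xaf 0xb2 0x04 0x00 0x00 0x18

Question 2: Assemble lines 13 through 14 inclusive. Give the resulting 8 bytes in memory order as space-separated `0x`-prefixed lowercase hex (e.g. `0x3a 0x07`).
13. xor fields op=0x2f:6|rd=6:3|rs=0:3|pad=0:20 → word bf000000h → bf 00 00 00
14. movi fields op=0x2d:6|rd=6:3|imm=7713280:23 → word b775b200h → b7 75 b2 00

0xbf 0x00 0x00 0x00 0xb7 0x75 0xb2 0x00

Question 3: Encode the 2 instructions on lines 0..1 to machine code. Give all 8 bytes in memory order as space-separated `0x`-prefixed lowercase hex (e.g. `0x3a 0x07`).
0x1f 0xab 0x9f 0x7a 0xb5 0x11 0x53 0x24

0. addi fields op=0x7:6|rd=7:3|imm=2858874:23 → word 1fab9f7ah → 1f ab 9f 7a
1. movi fields op=0x2d:6|rd=2:3|imm=1135396:23 → word b5115324h → b5 11 53 24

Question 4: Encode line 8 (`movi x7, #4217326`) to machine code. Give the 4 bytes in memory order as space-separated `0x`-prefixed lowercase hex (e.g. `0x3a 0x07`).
L8: movi op=0x2d:6|rd=7:3|imm=4217326:23 ⇒ 0xb7c059ee ⇒ big b7 c0 59 ee

0xb7 0xc0 0x59 0xee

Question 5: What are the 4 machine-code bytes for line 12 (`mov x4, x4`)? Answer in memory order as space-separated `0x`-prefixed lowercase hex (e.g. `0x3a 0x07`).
line 12 (mov): pack op=0x24:6|rd=4:3|rs=4:3|pad=0:20 = 0x92400000; big→ 92 40 00 00

0x92 0x40 0x00 0x00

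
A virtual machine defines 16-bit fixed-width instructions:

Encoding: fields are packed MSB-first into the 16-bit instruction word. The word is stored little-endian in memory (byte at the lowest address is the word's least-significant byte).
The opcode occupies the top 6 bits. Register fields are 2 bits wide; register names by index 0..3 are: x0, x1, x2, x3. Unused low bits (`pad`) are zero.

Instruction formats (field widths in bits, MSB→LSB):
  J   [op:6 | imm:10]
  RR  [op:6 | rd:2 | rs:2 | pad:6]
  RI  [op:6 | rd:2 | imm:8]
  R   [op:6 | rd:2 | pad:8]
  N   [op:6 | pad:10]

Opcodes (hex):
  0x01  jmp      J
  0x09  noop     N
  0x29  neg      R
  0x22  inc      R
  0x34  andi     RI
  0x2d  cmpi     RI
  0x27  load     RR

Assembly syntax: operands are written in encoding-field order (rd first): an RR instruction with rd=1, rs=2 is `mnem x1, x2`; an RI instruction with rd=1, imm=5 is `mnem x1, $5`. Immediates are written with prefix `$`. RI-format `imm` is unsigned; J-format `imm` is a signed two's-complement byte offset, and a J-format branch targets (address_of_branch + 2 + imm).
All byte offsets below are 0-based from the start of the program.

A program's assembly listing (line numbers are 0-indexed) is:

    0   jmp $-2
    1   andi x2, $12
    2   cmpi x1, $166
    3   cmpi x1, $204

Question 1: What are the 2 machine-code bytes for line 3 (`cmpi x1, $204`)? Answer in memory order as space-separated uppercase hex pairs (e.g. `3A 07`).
L3: cmpi op=0x2d:6|rd=1:2|imm=204:8 ⇒ 0xb5cc ⇒ little cc b5

CC B5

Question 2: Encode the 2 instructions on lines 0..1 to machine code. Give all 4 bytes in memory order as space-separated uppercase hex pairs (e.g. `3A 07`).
FE 07 0C D2

line 0 (jmp): pack op=0x1:6|imm=-2:10 = 0x07fe; little→ fe 07
line 1 (andi): pack op=0x34:6|rd=2:2|imm=12:8 = 0xd20c; little→ 0c d2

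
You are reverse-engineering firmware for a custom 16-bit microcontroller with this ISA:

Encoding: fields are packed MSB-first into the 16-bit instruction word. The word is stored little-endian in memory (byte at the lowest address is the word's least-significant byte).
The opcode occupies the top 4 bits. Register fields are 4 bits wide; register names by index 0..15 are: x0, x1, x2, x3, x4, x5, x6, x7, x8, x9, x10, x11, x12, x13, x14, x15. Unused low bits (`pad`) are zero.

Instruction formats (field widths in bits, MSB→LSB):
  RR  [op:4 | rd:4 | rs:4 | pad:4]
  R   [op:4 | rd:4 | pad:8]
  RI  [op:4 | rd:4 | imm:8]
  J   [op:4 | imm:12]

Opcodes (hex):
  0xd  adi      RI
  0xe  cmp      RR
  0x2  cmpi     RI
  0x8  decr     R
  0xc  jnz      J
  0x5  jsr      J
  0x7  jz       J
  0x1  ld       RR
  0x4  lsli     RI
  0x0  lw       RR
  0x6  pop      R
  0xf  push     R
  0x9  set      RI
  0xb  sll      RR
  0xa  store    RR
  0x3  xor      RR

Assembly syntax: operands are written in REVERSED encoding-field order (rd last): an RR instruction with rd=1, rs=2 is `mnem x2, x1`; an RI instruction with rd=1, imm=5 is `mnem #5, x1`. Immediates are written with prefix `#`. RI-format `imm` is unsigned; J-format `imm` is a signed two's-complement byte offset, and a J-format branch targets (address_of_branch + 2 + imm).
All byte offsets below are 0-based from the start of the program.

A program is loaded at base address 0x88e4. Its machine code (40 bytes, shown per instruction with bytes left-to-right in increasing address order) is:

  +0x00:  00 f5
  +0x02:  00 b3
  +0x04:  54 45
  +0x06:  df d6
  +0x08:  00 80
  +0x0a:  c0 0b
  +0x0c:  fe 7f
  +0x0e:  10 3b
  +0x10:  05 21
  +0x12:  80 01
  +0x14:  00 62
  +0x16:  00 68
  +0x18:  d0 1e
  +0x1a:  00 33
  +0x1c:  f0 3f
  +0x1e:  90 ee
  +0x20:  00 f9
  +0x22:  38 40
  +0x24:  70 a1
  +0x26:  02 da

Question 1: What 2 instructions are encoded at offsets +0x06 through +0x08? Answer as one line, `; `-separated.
off 0x06: read df d6 as little → 0xd6df
  op=0xd6df>>12=0xd ⇒ adi (RI)
  rd@[11:8]=0x6 ⇒ x6
  imm@[7:0]=0xdf ⇒ #223
off 0x08: read 00 80 as little → 0x8000
  op=0x8000>>12=0x8 ⇒ decr (R)
  rd@[11:8]=0x0 ⇒ x0

adi #223, x6; decr x0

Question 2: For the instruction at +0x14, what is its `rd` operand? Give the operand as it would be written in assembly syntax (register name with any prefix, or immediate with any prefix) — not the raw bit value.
+0x14: 00 62 ⇒ word 0x6200 (little)
  op=0x6200>>12=0x6 ⇒ pop (R)
  [11:8] rd=2 = x2

x2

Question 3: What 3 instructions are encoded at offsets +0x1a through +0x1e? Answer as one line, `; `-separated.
xor x0, x3; xor x15, x15; cmp x9, x14

+0x1a: 00 33 ⇒ word 0x3300 (little)
  op=0x3300>>12=0x3 ⇒ xor (RR)
  rd: (w>>8)&0xf=0x3 → x3
  rs: (w>>4)&0xf=0x0 → x0
+0x1c: f0 3f ⇒ word 0x3ff0 (little)
  op=0x3ff0>>12=0x3 ⇒ xor (RR)
  rd: (w>>8)&0xf=0xf → x15
  rs: (w>>4)&0xf=0xf → x15
+0x1e: 90 ee ⇒ word 0xee90 (little)
  op=0xee90>>12=0xe ⇒ cmp (RR)
  rd: (w>>8)&0xf=0xe → x14
  rs: (w>>4)&0xf=0x9 → x9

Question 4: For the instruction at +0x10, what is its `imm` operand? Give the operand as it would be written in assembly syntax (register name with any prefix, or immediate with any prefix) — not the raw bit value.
#5

@+10  little-endian(05 21) = 0x2105
  opcode bits[15:12]=0x2: cmpi/RI
  [11:8] rd=1 = x1
  [7:0] imm=5 = #5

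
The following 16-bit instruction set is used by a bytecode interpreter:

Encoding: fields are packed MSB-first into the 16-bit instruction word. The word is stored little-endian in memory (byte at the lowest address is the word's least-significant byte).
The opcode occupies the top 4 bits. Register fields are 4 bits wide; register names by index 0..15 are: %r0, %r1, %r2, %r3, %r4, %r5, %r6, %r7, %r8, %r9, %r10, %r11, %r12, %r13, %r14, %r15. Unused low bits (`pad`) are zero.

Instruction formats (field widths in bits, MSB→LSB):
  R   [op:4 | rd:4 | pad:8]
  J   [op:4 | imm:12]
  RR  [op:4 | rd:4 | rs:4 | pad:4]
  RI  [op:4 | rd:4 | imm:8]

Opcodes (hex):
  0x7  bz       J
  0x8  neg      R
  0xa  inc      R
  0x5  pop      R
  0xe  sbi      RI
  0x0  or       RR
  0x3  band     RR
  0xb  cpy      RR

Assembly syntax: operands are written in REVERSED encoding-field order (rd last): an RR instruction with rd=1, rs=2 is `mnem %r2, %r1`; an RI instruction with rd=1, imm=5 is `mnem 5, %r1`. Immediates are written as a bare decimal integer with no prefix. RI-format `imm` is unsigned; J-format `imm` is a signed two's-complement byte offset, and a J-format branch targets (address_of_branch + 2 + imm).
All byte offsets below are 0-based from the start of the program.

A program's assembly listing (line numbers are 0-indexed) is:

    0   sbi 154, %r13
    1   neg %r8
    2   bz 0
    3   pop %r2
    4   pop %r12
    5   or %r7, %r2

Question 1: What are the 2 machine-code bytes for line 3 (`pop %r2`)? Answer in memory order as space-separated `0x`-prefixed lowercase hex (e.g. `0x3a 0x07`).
0x00 0x52

L3: pop op=0x5:4|rd=2:4|pad=0:8 ⇒ 0x5200 ⇒ little 00 52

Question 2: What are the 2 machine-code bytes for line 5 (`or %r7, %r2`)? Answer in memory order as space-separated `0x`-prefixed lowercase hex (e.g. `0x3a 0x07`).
0x70 0x02

5. or fields op=0x0:4|rd=2:4|rs=7:4|pad=0:4 → word 0270h → 70 02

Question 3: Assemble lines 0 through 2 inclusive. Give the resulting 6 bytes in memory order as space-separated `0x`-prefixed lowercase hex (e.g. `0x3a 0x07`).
0. sbi fields op=0xe:4|rd=13:4|imm=154:8 → word ed9ah → 9a ed
1. neg fields op=0x8:4|rd=8:4|pad=0:8 → word 8800h → 00 88
2. bz fields op=0x7:4|imm=0:12 → word 7000h → 00 70

0x9a 0xed 0x00 0x88 0x00 0x70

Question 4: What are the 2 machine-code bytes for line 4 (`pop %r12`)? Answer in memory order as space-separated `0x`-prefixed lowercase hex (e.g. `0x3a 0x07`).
0x00 0x5c

L4: pop op=0x5:4|rd=12:4|pad=0:8 ⇒ 0x5c00 ⇒ little 00 5c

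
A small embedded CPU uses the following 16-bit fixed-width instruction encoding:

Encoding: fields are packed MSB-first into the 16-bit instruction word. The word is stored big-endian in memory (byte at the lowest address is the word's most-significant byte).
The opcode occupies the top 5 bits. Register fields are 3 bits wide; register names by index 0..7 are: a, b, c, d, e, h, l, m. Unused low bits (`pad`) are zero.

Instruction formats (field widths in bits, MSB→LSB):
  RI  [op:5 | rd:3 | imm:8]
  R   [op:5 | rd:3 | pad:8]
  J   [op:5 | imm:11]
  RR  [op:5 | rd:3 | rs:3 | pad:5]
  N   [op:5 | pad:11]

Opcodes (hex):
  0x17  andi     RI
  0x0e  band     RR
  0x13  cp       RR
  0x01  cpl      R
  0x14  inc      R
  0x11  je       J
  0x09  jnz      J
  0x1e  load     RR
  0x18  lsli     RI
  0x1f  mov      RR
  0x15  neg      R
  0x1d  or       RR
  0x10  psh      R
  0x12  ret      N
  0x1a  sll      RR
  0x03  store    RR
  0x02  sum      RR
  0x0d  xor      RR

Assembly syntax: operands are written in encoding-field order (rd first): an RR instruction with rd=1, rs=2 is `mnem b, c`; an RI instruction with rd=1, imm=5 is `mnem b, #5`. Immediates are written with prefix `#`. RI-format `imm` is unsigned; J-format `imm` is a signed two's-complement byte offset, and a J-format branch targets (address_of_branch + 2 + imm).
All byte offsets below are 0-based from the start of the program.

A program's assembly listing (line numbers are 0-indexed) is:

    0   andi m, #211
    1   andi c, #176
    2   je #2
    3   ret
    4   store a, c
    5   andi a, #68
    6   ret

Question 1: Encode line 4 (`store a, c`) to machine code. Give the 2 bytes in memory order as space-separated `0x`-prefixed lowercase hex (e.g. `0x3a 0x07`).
L4: store op=0x3:5|rd=0:3|rs=2:3|pad=0:5 ⇒ 0x1840 ⇒ big 18 40

0x18 0x40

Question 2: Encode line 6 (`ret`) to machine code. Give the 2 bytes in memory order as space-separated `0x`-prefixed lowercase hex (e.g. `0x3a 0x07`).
line 6 (ret): pack op=0x12:5|pad=0:11 = 0x9000; big→ 90 00

0x90 0x00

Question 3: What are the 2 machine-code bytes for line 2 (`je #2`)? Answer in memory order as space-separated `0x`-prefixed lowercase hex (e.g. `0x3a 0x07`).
line 2 (je): pack op=0x11:5|imm=2:11 = 0x8802; big→ 88 02

0x88 0x02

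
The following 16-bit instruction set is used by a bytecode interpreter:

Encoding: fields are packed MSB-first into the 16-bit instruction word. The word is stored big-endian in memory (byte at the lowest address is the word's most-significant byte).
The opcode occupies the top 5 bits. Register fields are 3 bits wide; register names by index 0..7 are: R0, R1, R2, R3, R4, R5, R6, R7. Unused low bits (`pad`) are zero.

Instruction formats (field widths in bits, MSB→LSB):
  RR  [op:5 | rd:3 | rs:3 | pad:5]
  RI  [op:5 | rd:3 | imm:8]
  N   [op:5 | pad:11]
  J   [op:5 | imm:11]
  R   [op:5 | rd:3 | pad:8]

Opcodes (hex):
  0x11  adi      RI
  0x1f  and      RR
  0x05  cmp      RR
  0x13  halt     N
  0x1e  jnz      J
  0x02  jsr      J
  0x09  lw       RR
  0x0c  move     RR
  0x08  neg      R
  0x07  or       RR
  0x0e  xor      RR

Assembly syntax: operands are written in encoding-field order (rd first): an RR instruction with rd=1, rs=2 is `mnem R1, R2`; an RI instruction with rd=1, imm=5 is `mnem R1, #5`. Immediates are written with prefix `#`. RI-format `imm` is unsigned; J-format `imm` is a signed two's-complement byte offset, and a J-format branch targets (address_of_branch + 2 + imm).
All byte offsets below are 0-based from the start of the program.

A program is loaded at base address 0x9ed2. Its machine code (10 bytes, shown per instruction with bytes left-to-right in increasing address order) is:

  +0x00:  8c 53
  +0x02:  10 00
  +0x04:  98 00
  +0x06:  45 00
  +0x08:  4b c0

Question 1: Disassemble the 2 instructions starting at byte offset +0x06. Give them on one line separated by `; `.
off 0x06: read 45 00 as big → 0x4500
  top 5b → 0x8 → neg [R]
  [10:8] rd=5 = R5
off 0x08: read 4b c0 as big → 0x4bc0
  top 5b → 0x9 → lw [RR]
  [10:8] rd=3 = R3
  [7:5] rs=6 = R6

neg R5; lw R3, R6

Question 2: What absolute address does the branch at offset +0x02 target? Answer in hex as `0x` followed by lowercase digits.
0x9ed6

@+02  big-endian(10 00) = 0x1000
  opcode bits[15:11]=0x2: jsr/J
  [10:0] imm=0 = #0
  target = base 0x9ed2 + off 0x02 + 2 + imm 0 = 0x9ed6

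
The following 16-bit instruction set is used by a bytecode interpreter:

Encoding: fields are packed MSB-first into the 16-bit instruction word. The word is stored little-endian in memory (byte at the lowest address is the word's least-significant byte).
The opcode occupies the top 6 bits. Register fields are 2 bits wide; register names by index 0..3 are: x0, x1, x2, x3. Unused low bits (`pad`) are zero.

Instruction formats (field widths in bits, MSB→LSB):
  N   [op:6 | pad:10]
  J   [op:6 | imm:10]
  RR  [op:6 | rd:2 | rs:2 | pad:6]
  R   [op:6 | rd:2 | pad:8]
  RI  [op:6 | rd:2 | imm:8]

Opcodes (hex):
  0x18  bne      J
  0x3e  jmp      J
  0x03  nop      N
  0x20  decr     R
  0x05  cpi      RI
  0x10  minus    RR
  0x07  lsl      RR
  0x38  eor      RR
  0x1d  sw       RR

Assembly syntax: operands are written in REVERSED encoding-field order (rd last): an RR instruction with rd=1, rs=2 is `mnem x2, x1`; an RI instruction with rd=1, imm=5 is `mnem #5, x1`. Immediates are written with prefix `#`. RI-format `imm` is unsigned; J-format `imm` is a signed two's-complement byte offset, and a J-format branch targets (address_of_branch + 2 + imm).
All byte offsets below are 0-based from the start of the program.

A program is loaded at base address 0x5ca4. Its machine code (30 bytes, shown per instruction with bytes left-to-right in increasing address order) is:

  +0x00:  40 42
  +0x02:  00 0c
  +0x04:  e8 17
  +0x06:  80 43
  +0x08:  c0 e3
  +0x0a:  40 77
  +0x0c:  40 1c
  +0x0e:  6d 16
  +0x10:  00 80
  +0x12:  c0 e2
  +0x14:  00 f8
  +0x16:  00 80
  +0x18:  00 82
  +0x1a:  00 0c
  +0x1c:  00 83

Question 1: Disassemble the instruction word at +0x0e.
@+0e  little-endian(6d 16) = 0x166d
  top 6b → 0x5 → cpi [RI]
  [9:8] rd=2 = x2
  [7:0] imm=109 = #109

cpi #109, x2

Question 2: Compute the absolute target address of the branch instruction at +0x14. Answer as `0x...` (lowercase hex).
off 0x14: read 00 f8 as little → 0xf800
  opcode bits[15:10]=0x3e: jmp/J
  imm: (w>>0)&0x3ff=0x0 → #0
  target = base 0x5ca4 + off 0x14 + 2 + imm 0 = 0x5cba

0x5cba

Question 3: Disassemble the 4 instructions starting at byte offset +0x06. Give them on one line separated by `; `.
off 0x06: read 80 43 as little → 0x4380
  op=0x4380>>10=0x10 ⇒ minus (RR)
  rd: (w>>8)&0x3=0x3 → x3
  rs: (w>>6)&0x3=0x2 → x2
off 0x08: read c0 e3 as little → 0xe3c0
  op=0xe3c0>>10=0x38 ⇒ eor (RR)
  rd: (w>>8)&0x3=0x3 → x3
  rs: (w>>6)&0x3=0x3 → x3
off 0x0a: read 40 77 as little → 0x7740
  op=0x7740>>10=0x1d ⇒ sw (RR)
  rd: (w>>8)&0x3=0x3 → x3
  rs: (w>>6)&0x3=0x1 → x1
off 0x0c: read 40 1c as little → 0x1c40
  op=0x1c40>>10=0x7 ⇒ lsl (RR)
  rd: (w>>8)&0x3=0x0 → x0
  rs: (w>>6)&0x3=0x1 → x1

minus x2, x3; eor x3, x3; sw x1, x3; lsl x1, x0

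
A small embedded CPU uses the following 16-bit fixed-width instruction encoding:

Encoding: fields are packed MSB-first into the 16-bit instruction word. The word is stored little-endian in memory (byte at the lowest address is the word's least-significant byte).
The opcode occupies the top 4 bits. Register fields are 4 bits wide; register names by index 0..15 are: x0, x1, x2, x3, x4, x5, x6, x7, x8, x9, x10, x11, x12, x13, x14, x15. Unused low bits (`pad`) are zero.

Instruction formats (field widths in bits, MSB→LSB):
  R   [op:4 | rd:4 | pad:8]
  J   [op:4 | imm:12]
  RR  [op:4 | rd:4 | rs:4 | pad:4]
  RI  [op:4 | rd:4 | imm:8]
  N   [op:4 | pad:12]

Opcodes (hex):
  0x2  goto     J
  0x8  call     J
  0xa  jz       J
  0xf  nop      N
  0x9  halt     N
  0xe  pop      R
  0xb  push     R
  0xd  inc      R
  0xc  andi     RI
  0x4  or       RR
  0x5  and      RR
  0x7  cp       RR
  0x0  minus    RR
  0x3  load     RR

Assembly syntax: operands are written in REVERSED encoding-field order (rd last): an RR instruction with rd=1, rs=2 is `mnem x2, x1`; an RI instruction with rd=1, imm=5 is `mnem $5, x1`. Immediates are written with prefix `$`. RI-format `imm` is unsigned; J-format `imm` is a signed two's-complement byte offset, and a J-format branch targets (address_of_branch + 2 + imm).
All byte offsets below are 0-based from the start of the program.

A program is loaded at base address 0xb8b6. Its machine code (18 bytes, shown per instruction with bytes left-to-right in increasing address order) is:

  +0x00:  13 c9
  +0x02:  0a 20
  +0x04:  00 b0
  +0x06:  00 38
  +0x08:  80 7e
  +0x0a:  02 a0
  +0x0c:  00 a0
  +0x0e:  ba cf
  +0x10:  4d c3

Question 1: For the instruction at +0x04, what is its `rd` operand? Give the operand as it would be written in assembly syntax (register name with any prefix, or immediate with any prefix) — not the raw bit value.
@+04  little-endian(00 b0) = 0xb000
  op=0xb000>>12=0xb ⇒ push (R)
  rd: (w>>8)&0xf=0x0 → x0

x0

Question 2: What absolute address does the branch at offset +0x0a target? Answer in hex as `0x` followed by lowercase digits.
0xb8c4

@+0a  little-endian(02 a0) = 0xa002
  op=0xa002>>12=0xa ⇒ jz (J)
  imm: (w>>0)&0xfff=0x2 → $2
  target = base 0xb8b6 + off 0x0a + 2 + imm 2 = 0xb8c4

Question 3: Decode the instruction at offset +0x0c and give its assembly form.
+0x0c: 00 a0 ⇒ word 0xa000 (little)
  opcode bits[15:12]=0xa: jz/J
  imm: (w>>0)&0xfff=0x0 → $0

jz $0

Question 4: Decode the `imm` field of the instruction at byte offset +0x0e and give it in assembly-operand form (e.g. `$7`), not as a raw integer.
@+0e  little-endian(ba cf) = 0xcfba
  opcode bits[15:12]=0xc: andi/RI
  [11:8] rd=15 = x15
  [7:0] imm=186 = $186

$186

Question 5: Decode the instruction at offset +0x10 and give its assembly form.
off 0x10: read 4d c3 as little → 0xc34d
  opcode bits[15:12]=0xc: andi/RI
  rd: (w>>8)&0xf=0x3 → x3
  imm: (w>>0)&0xff=0x4d → $77

andi $77, x3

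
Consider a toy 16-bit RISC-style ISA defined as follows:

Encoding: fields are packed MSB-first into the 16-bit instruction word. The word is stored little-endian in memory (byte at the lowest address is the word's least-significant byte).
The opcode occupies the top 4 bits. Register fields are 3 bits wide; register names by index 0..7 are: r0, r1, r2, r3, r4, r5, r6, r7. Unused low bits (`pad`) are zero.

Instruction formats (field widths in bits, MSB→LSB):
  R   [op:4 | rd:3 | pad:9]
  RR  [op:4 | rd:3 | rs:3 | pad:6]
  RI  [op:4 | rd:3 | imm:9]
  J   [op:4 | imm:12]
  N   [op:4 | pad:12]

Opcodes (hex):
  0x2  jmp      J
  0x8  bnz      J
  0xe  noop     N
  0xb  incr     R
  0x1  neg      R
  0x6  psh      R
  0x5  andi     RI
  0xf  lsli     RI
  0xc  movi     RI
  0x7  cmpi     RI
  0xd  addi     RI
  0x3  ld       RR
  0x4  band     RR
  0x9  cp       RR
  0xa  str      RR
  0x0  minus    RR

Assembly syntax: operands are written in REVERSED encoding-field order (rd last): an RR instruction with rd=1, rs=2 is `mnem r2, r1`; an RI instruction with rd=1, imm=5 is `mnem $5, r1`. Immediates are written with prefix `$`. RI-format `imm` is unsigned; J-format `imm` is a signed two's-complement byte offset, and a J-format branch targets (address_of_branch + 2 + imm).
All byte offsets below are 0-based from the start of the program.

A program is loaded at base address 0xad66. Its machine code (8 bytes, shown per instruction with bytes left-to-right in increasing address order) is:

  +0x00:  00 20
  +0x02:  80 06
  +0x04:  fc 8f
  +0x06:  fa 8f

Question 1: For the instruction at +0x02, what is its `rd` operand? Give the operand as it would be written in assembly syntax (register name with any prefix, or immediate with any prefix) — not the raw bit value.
r3

off 0x02: read 80 06 as little → 0x0680
  top 4b → 0x0 → minus [RR]
  rd: (w>>9)&0x7=0x3 → r3
  rs: (w>>6)&0x7=0x2 → r2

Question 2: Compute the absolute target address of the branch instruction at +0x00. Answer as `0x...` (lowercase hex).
0xad68

[00] 00 20 → 0x2000
  op=0x2000>>12=0x2 ⇒ jmp (J)
  [11:0] imm=0 = $0
  target = base 0xad66 + off 0x00 + 2 + imm 0 = 0xad68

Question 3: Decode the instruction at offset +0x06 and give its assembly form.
@+06  little-endian(fa 8f) = 0x8ffa
  top 4b → 0x8 → bnz [J]
  [11:0] imm=4090 (s12→-6) = $-6

bnz $-6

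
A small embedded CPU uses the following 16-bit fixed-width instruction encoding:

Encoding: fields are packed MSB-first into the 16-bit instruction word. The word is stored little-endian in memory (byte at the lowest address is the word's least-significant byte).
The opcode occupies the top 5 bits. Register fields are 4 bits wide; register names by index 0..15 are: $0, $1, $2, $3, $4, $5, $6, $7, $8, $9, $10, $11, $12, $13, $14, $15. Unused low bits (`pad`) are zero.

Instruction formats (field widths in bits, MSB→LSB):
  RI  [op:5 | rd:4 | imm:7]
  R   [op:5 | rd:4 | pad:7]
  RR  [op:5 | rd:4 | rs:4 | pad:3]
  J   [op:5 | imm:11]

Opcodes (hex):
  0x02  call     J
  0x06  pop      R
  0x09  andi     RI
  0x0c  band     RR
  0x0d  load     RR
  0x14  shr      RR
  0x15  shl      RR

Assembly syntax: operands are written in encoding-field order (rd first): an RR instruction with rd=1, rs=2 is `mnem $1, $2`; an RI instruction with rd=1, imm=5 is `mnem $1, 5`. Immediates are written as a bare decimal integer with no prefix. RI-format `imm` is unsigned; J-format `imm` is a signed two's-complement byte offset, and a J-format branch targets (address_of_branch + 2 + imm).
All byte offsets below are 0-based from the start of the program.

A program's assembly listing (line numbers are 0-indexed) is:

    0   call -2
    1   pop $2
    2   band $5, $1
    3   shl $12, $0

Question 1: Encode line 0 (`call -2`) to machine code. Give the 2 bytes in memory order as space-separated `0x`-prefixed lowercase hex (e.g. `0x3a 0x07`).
0xfe 0x17

L0: call op=0x2:5|imm=-2:11 ⇒ 0x17fe ⇒ little fe 17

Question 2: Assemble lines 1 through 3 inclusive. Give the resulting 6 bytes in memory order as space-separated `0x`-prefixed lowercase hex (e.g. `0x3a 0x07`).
0x00 0x31 0x88 0x62 0x00 0xae

L1: pop op=0x6:5|rd=2:4|pad=0:7 ⇒ 0x3100 ⇒ little 00 31
L2: band op=0xc:5|rd=5:4|rs=1:4|pad=0:3 ⇒ 0x6288 ⇒ little 88 62
L3: shl op=0x15:5|rd=12:4|rs=0:4|pad=0:3 ⇒ 0xae00 ⇒ little 00 ae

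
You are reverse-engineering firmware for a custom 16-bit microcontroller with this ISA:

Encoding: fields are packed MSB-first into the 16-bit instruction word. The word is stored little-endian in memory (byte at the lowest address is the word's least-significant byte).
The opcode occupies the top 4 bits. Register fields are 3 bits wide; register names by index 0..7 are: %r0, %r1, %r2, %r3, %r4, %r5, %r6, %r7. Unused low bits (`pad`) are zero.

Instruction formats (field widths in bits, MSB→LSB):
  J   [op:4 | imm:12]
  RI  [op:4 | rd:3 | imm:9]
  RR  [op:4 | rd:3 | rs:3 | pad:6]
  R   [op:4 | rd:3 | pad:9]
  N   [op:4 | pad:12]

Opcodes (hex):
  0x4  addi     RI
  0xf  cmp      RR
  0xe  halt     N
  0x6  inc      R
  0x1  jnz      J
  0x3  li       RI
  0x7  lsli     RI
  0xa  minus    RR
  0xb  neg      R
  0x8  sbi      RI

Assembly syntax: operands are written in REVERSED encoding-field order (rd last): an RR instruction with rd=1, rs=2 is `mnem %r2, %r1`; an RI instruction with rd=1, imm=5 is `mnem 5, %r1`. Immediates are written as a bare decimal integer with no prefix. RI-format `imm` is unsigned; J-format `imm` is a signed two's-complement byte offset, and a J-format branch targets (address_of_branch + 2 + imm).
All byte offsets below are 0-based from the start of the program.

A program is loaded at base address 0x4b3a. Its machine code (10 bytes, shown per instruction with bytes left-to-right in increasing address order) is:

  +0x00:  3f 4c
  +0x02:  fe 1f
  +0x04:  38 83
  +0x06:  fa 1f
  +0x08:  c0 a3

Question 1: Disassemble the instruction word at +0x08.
minus %r7, %r1

@+08  little-endian(c0 a3) = 0xa3c0
  opcode bits[15:12]=0xa: minus/RR
  rd: (w>>9)&0x7=0x1 → %r1
  rs: (w>>6)&0x7=0x7 → %r7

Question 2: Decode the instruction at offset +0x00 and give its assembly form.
[00] 3f 4c → 0x4c3f
  op=0x4c3f>>12=0x4 ⇒ addi (RI)
  [11:9] rd=6 = %r6
  [8:0] imm=63 = 63

addi 63, %r6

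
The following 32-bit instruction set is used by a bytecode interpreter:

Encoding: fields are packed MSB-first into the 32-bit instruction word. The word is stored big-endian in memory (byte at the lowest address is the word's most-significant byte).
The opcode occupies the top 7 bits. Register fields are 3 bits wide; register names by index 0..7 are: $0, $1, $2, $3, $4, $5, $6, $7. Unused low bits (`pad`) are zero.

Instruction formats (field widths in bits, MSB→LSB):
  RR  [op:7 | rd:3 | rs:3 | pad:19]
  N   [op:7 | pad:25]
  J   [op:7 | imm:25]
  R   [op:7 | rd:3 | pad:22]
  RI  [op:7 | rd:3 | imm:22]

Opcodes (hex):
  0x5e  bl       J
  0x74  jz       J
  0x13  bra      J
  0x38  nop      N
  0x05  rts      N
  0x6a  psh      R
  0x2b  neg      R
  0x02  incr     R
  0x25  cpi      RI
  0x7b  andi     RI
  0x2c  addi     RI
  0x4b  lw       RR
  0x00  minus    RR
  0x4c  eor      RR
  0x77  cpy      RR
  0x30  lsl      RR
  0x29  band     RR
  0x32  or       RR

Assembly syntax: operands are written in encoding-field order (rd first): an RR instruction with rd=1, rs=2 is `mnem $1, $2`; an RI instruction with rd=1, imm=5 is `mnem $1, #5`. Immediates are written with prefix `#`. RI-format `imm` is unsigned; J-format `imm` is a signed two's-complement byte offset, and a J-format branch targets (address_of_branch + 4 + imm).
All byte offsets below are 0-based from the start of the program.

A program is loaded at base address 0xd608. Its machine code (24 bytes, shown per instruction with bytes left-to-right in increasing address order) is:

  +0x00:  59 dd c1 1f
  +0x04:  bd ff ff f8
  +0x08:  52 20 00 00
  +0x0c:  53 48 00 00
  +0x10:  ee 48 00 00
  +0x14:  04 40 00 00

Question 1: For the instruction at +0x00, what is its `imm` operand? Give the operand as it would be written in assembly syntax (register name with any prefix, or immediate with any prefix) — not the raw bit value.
off 0x00: read 59 dd c1 1f as big → 0x59ddc11f
  opcode bits[31:25]=0x2c: addi/RI
  [24:22] rd=7 = $7
  [21:0] imm=1949983 = #1949983

#1949983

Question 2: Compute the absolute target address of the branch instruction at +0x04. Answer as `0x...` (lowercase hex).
@+04  big-endian(bd ff ff f8) = 0xbdfffff8
  opcode bits[31:25]=0x5e: bl/J
  imm: (w>>0)&0x1ffffff=0x1fffff8 (s25→-8) → #-8
  target = base 0xd608 + off 0x04 + 4 + imm -8 = 0xd608

0xd608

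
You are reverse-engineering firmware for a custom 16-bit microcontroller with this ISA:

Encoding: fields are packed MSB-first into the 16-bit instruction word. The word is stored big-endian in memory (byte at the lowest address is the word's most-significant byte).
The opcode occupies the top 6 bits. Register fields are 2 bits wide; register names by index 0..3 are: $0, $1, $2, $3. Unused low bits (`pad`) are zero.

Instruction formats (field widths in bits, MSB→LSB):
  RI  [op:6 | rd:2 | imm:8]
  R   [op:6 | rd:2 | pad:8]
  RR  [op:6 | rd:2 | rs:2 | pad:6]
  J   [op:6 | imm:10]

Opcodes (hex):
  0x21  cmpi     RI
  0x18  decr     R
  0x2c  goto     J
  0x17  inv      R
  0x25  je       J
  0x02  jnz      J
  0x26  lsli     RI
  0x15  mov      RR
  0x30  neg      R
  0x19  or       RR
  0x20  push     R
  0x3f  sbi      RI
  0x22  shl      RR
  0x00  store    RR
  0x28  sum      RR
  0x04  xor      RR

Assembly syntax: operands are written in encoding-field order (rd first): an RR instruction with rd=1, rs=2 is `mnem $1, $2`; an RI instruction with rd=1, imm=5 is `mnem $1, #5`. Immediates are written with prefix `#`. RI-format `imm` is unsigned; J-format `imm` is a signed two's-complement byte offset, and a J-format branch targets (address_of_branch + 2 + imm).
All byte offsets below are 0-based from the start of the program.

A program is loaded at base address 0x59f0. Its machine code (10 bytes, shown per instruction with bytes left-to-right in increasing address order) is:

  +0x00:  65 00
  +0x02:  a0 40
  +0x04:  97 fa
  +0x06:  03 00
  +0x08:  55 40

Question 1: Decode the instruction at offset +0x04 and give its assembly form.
je #-6

[04] 97 fa → 0x97fa
  opcode bits[15:10]=0x25: je/J
  [9:0] imm=1018 (s10→-6) = #-6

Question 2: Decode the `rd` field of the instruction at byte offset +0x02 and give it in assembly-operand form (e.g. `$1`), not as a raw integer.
$0

off 0x02: read a0 40 as big → 0xa040
  top 6b → 0x28 → sum [RR]
  rd: (w>>8)&0x3=0x0 → $0
  rs: (w>>6)&0x3=0x1 → $1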